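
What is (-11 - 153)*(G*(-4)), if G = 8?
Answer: 5248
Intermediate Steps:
(-11 - 153)*(G*(-4)) = (-11 - 153)*(8*(-4)) = -164*(-32) = 5248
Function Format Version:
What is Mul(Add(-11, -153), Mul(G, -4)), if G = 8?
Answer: 5248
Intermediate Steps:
Mul(Add(-11, -153), Mul(G, -4)) = Mul(Add(-11, -153), Mul(8, -4)) = Mul(-164, -32) = 5248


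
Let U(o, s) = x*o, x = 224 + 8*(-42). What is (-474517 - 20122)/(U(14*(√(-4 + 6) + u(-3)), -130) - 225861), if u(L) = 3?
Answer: 114046441035/53155301977 - 775593952*√2/53155301977 ≈ 2.1249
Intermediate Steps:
x = -112 (x = 224 - 336 = -112)
U(o, s) = -112*o
(-474517 - 20122)/(U(14*(√(-4 + 6) + u(-3)), -130) - 225861) = (-474517 - 20122)/(-1568*(√(-4 + 6) + 3) - 225861) = -494639/(-1568*(√2 + 3) - 225861) = -494639/(-1568*(3 + √2) - 225861) = -494639/(-112*(42 + 14*√2) - 225861) = -494639/((-4704 - 1568*√2) - 225861) = -494639/(-230565 - 1568*√2)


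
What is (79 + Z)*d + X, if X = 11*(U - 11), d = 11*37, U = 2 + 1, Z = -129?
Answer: -20438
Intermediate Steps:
U = 3
d = 407
X = -88 (X = 11*(3 - 11) = 11*(-8) = -88)
(79 + Z)*d + X = (79 - 129)*407 - 88 = -50*407 - 88 = -20350 - 88 = -20438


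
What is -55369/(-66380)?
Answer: 55369/66380 ≈ 0.83412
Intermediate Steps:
-55369/(-66380) = -55369*(-1)/66380 = -1*(-55369/66380) = 55369/66380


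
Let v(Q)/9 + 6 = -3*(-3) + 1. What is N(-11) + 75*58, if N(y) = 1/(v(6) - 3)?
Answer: 143551/33 ≈ 4350.0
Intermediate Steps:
v(Q) = 36 (v(Q) = -54 + 9*(-3*(-3) + 1) = -54 + 9*(9 + 1) = -54 + 9*10 = -54 + 90 = 36)
N(y) = 1/33 (N(y) = 1/(36 - 3) = 1/33)
N(-11) + 75*58 = 1/33 + 75*58 = 1/33 + 4350 = 143551/33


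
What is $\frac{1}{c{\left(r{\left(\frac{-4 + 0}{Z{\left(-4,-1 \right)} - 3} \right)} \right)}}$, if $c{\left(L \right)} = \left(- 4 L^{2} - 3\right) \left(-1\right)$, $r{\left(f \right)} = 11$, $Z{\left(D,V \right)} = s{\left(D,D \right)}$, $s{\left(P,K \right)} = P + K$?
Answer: $\frac{1}{487} \approx 0.0020534$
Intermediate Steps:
$s{\left(P,K \right)} = K + P$
$Z{\left(D,V \right)} = 2 D$ ($Z{\left(D,V \right)} = D + D = 2 D$)
$c{\left(L \right)} = 3 + 4 L^{2}$ ($c{\left(L \right)} = \left(- 4 L^{2} - 3\right) \left(-1\right) = \left(-3 - 4 L^{2}\right) \left(-1\right) = 3 + 4 L^{2}$)
$\frac{1}{c{\left(r{\left(\frac{-4 + 0}{Z{\left(-4,-1 \right)} - 3} \right)} \right)}} = \frac{1}{3 + 4 \cdot 11^{2}} = \frac{1}{3 + 4 \cdot 121} = \frac{1}{3 + 484} = \frac{1}{487}$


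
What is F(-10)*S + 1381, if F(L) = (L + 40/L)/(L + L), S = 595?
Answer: 3595/2 ≈ 1797.5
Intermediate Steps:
F(L) = (L + 40/L)/(2*L) (F(L) = (L + 40/L)/((2*L)) = (L + 40/L)*(1/(2*L)) = (L + 40/L)/(2*L))
F(-10)*S + 1381 = (1/2 + 20/(-10)**2)*595 + 1381 = (1/2 + 20*(1/100))*595 + 1381 = (1/2 + 1/5)*595 + 1381 = (7/10)*595 + 1381 = 833/2 + 1381 = 3595/2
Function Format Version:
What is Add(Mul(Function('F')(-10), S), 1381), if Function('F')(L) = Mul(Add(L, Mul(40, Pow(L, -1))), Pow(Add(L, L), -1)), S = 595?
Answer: Rational(3595, 2) ≈ 1797.5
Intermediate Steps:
Function('F')(L) = Mul(Rational(1, 2), Pow(L, -1), Add(L, Mul(40, Pow(L, -1)))) (Function('F')(L) = Mul(Add(L, Mul(40, Pow(L, -1))), Pow(Mul(2, L), -1)) = Mul(Add(L, Mul(40, Pow(L, -1))), Mul(Rational(1, 2), Pow(L, -1))) = Mul(Rational(1, 2), Pow(L, -1), Add(L, Mul(40, Pow(L, -1)))))
Add(Mul(Function('F')(-10), S), 1381) = Add(Mul(Add(Rational(1, 2), Mul(20, Pow(-10, -2))), 595), 1381) = Add(Mul(Add(Rational(1, 2), Mul(20, Rational(1, 100))), 595), 1381) = Add(Mul(Add(Rational(1, 2), Rational(1, 5)), 595), 1381) = Add(Mul(Rational(7, 10), 595), 1381) = Add(Rational(833, 2), 1381) = Rational(3595, 2)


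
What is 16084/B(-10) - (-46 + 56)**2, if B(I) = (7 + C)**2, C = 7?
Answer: -879/49 ≈ -17.939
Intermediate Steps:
B(I) = 196 (B(I) = (7 + 7)**2 = 14**2 = 196)
16084/B(-10) - (-46 + 56)**2 = 16084/196 - (-46 + 56)**2 = 16084*(1/196) - 1*10**2 = 4021/49 - 1*100 = 4021/49 - 100 = -879/49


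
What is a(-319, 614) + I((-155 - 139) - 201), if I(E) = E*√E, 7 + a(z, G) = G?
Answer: 607 - 1485*I*√55 ≈ 607.0 - 11013.0*I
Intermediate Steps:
a(z, G) = -7 + G
I(E) = E^(3/2)
a(-319, 614) + I((-155 - 139) - 201) = (-7 + 614) + ((-155 - 139) - 201)^(3/2) = 607 + (-294 - 201)^(3/2) = 607 + (-495)^(3/2) = 607 - 1485*I*√55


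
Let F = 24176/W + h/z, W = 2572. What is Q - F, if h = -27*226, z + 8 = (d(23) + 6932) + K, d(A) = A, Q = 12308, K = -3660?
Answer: 25997519586/2113541 ≈ 12300.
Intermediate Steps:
z = 3287 (z = -8 + ((23 + 6932) - 3660) = -8 + (6955 - 3660) = -8 + 3295 = 3287)
h = -6102
F = 15943042/2113541 (F = 24176/2572 - 6102/3287 = 24176*(1/2572) - 6102*1/3287 = 6044/643 - 6102/3287 = 15943042/2113541 ≈ 7.5433)
Q - F = 12308 - 1*15943042/2113541 = 12308 - 15943042/2113541 = 25997519586/2113541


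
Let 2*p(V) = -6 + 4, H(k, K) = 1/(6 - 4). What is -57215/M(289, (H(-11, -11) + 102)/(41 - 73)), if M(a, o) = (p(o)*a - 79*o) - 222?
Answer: 3661760/16509 ≈ 221.80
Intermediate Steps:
H(k, K) = ½ (H(k, K) = 1/2 = ½)
p(V) = -1 (p(V) = (-6 + 4)/2 = (½)*(-2) = -1)
M(a, o) = -222 - a - 79*o (M(a, o) = (-a - 79*o) - 222 = -222 - a - 79*o)
-57215/M(289, (H(-11, -11) + 102)/(41 - 73)) = -57215/(-222 - 1*289 - 79*(½ + 102)/(41 - 73)) = -57215/(-222 - 289 - 16195/(2*(-32))) = -57215/(-222 - 289 - 16195*(-1)/(2*32)) = -57215/(-222 - 289 - 79*(-205/64)) = -57215/(-222 - 289 + 16195/64) = -57215/(-16509/64) = -57215*(-64/16509) = 3661760/16509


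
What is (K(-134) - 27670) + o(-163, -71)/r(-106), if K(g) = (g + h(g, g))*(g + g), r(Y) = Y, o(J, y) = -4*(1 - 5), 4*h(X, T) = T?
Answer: 912652/53 ≈ 17220.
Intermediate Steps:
h(X, T) = T/4
o(J, y) = 16 (o(J, y) = -4*(-4) = 16)
K(g) = 5*g**2/2 (K(g) = (g + g/4)*(g + g) = (5*g/4)*(2*g) = 5*g**2/2)
(K(-134) - 27670) + o(-163, -71)/r(-106) = ((5/2)*(-134)**2 - 27670) + 16/(-106) = ((5/2)*17956 - 27670) + 16*(-1/106) = (44890 - 27670) - 8/53 = 17220 - 8/53 = 912652/53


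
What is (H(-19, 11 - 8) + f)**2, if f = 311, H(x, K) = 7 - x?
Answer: 113569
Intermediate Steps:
(H(-19, 11 - 8) + f)**2 = ((7 - 1*(-19)) + 311)**2 = ((7 + 19) + 311)**2 = (26 + 311)**2 = 337**2 = 113569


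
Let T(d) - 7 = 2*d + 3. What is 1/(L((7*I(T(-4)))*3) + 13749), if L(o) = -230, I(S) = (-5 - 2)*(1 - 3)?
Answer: 1/13519 ≈ 7.3970e-5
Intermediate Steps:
T(d) = 10 + 2*d (T(d) = 7 + (2*d + 3) = 7 + (3 + 2*d) = 10 + 2*d)
I(S) = 14 (I(S) = -7*(-2) = 14)
1/(L((7*I(T(-4)))*3) + 13749) = 1/(-230 + 13749) = 1/13519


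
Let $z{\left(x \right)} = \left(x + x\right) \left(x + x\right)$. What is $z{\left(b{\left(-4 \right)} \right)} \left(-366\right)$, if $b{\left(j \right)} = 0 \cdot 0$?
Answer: $0$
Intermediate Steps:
$b{\left(j \right)} = 0$
$z{\left(x \right)} = 4 x^{2}$ ($z{\left(x \right)} = 2 x 2 x = 4 x^{2}$)
$z{\left(b{\left(-4 \right)} \right)} \left(-366\right) = 4 \cdot 0^{2} \left(-366\right) = 4 \cdot 0 \left(-366\right) = 0 \left(-366\right) = 0$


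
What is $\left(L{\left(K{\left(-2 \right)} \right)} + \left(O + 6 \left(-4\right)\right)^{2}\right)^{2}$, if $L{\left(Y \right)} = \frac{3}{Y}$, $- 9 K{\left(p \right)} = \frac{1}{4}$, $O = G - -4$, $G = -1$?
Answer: $110889$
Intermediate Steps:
$O = 3$ ($O = -1 - -4 = -1 + 4 = 3$)
$K{\left(p \right)} = - \frac{1}{36}$ ($K{\left(p \right)} = - \frac{1}{9 \cdot 4} = \left(- \frac{1}{9}\right) \frac{1}{4} = - \frac{1}{36}$)
$\left(L{\left(K{\left(-2 \right)} \right)} + \left(O + 6 \left(-4\right)\right)^{2}\right)^{2} = \left(\frac{3}{- \frac{1}{36}} + \left(3 + 6 \left(-4\right)\right)^{2}\right)^{2} = \left(3 \left(-36\right) + \left(3 - 24\right)^{2}\right)^{2} = \left(-108 + \left(-21\right)^{2}\right)^{2} = \left(-108 + 441\right)^{2} = 333^{2} = 110889$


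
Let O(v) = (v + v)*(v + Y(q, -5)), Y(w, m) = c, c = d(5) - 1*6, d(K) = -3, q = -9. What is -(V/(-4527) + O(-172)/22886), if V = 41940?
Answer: 37664984/5755829 ≈ 6.5438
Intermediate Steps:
c = -9 (c = -3 - 1*6 = -3 - 6 = -9)
Y(w, m) = -9
O(v) = 2*v*(-9 + v) (O(v) = (v + v)*(v - 9) = (2*v)*(-9 + v) = 2*v*(-9 + v))
-(V/(-4527) + O(-172)/22886) = -(41940/(-4527) + (2*(-172)*(-9 - 172))/22886) = -(41940*(-1/4527) + (2*(-172)*(-181))*(1/22886)) = -(-4660/503 + 62264*(1/22886)) = -(-4660/503 + 31132/11443) = -1*(-37664984/5755829) = 37664984/5755829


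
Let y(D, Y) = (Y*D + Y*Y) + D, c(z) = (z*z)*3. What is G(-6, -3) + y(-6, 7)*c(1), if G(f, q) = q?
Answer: 0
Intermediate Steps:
c(z) = 3*z² (c(z) = z²*3 = 3*z²)
y(D, Y) = D + Y² + D*Y (y(D, Y) = (D*Y + Y²) + D = (Y² + D*Y) + D = D + Y² + D*Y)
G(-6, -3) + y(-6, 7)*c(1) = -3 + (-6 + 7² - 6*7)*(3*1²) = -3 + (-6 + 49 - 42)*(3*1) = -3 + 1*3 = -3 + 3 = 0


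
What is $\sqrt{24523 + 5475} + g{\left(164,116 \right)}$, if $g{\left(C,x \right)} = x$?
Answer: $116 + \sqrt{29998} \approx 289.2$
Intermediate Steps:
$\sqrt{24523 + 5475} + g{\left(164,116 \right)} = \sqrt{24523 + 5475} + 116 = \sqrt{29998} + 116 = 116 + \sqrt{29998}$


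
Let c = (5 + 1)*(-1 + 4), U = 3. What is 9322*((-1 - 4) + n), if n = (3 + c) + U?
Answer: 177118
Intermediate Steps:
c = 18 (c = 6*3 = 18)
n = 24 (n = (3 + 18) + 3 = 21 + 3 = 24)
9322*((-1 - 4) + n) = 9322*((-1 - 4) + 24) = 9322*(-5 + 24) = 9322*19 = 177118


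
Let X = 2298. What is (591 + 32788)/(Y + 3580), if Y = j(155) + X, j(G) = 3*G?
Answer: 33379/6343 ≈ 5.2623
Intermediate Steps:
Y = 2763 (Y = 3*155 + 2298 = 465 + 2298 = 2763)
(591 + 32788)/(Y + 3580) = (591 + 32788)/(2763 + 3580) = 33379/6343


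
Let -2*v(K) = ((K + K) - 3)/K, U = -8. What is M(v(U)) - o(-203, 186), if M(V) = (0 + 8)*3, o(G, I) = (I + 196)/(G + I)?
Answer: 790/17 ≈ 46.471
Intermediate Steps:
o(G, I) = (196 + I)/(G + I)
v(K) = -(-3 + 2*K)/(2*K) (v(K) = -((K + K) - 3)/(2*K) = -(2*K - 3)/(2*K) = -(-3 + 2*K)/(2*K))
M(V) = 24 (M(V) = 8*3 = 24)
M(v(U)) - o(-203, 186) = 24 - (196 + 186)/(-203 + 186) = 24 - 382/(-17) = 24 - (-1)*382/17 = 24 - 1*(-382/17) = 24 + 382/17 = 790/17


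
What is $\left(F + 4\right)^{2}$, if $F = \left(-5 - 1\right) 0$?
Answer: $16$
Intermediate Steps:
$F = 0$ ($F = \left(-6\right) 0 = 0$)
$\left(F + 4\right)^{2} = \left(0 + 4\right)^{2} = 4^{2} = 16$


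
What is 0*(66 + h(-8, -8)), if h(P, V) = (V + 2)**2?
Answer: 0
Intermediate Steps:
h(P, V) = (2 + V)**2
0*(66 + h(-8, -8)) = 0*(66 + (2 - 8)**2) = 0*(66 + (-6)**2) = 0*(66 + 36) = 0*102 = 0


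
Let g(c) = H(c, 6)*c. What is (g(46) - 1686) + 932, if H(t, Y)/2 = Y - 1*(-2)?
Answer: -18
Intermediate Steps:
H(t, Y) = 4 + 2*Y (H(t, Y) = 2*(Y - 1*(-2)) = 2*(Y + 2) = 2*(2 + Y) = 4 + 2*Y)
g(c) = 16*c (g(c) = (4 + 2*6)*c = (4 + 12)*c = 16*c)
(g(46) - 1686) + 932 = (16*46 - 1686) + 932 = (736 - 1686) + 932 = -950 + 932 = -18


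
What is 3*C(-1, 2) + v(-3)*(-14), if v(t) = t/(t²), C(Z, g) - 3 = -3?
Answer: 14/3 ≈ 4.6667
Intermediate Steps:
C(Z, g) = 0 (C(Z, g) = 3 - 3 = 0)
v(t) = 1/t (v(t) = t/t² = 1/t)
3*C(-1, 2) + v(-3)*(-14) = 3*0 - 14/(-3) = 0 - ⅓*(-14) = 0 + 14/3 = 14/3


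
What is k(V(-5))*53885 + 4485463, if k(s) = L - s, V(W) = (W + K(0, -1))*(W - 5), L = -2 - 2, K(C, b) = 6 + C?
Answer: 4808773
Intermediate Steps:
L = -4
V(W) = (-5 + W)*(6 + W) (V(W) = (W + (6 + 0))*(W - 5) = (W + 6)*(-5 + W) = (6 + W)*(-5 + W) = (-5 + W)*(6 + W))
k(s) = -4 - s
k(V(-5))*53885 + 4485463 = (-4 - (-30 - 5 + (-5)²))*53885 + 4485463 = (-4 - (-30 - 5 + 25))*53885 + 4485463 = (-4 - 1*(-10))*53885 + 4485463 = (-4 + 10)*53885 + 4485463 = 6*53885 + 4485463 = 323310 + 4485463 = 4808773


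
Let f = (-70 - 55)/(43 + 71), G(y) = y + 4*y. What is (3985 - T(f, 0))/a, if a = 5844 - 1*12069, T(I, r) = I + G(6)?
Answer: -90199/141930 ≈ -0.63552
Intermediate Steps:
G(y) = 5*y
f = -125/114 ≈ -1.0965
T(I, r) = 30 + I (T(I, r) = I + 5*6 = I + 30 = 30 + I)
a = -6225 (a = 5844 - 12069 = -6225)
(3985 - T(f, 0))/a = (3985 - (30 - 125/114))/(-6225) = (3985 - 1*3295/114)*(-1/6225) = (3985 - 3295/114)*(-1/6225) = (450995/114)*(-1/6225) = -90199/141930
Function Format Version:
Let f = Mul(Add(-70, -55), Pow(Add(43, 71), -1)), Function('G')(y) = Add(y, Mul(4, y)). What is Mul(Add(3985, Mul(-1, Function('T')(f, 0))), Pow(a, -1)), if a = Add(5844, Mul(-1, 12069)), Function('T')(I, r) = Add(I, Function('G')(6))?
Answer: Rational(-90199, 141930) ≈ -0.63552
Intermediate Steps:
Function('G')(y) = Mul(5, y)
f = Rational(-125, 114) (f = Mul(-125, Pow(114, -1)) = Mul(-125, Rational(1, 114)) = Rational(-125, 114) ≈ -1.0965)
Function('T')(I, r) = Add(30, I) (Function('T')(I, r) = Add(I, Mul(5, 6)) = Add(I, 30) = Add(30, I))
a = -6225 (a = Add(5844, -12069) = -6225)
Mul(Add(3985, Mul(-1, Function('T')(f, 0))), Pow(a, -1)) = Mul(Add(3985, Mul(-1, Add(30, Rational(-125, 114)))), Pow(-6225, -1)) = Mul(Add(3985, Mul(-1, Rational(3295, 114))), Rational(-1, 6225)) = Mul(Add(3985, Rational(-3295, 114)), Rational(-1, 6225)) = Mul(Rational(450995, 114), Rational(-1, 6225)) = Rational(-90199, 141930)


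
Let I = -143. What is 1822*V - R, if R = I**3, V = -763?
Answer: 1534021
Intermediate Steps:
R = -2924207 (R = (-143)**3 = -2924207)
1822*V - R = 1822*(-763) - 1*(-2924207) = -1390186 + 2924207 = 1534021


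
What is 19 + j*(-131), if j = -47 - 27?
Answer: 9713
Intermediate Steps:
j = -74
19 + j*(-131) = 19 - 74*(-131) = 19 + 9694 = 9713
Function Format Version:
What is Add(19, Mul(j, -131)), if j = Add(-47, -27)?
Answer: 9713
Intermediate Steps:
j = -74
Add(19, Mul(j, -131)) = Add(19, Mul(-74, -131)) = Add(19, 9694) = 9713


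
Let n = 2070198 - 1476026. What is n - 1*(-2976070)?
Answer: 3570242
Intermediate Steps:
n = 594172
n - 1*(-2976070) = 594172 - 1*(-2976070) = 594172 + 2976070 = 3570242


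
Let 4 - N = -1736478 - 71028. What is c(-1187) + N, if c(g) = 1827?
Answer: 1809337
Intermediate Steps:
N = 1807510 (N = 4 - (-1736478 - 71028) = 4 - 1*(-1807506) = 4 + 1807506 = 1807510)
c(-1187) + N = 1827 + 1807510 = 1809337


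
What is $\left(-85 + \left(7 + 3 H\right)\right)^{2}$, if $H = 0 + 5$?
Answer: $3969$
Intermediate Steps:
$H = 5$
$\left(-85 + \left(7 + 3 H\right)\right)^{2} = \left(-85 + \left(7 + 3 \cdot 5\right)\right)^{2} = \left(-85 + \left(7 + 15\right)\right)^{2} = \left(-85 + 22\right)^{2} = \left(-63\right)^{2} = 3969$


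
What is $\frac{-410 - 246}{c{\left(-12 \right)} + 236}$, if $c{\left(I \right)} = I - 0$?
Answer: $- \frac{41}{14} \approx -2.9286$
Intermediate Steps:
$c{\left(I \right)} = I$ ($c{\left(I \right)} = I + 0 = I$)
$\frac{-410 - 246}{c{\left(-12 \right)} + 236} = \frac{-410 - 246}{-12 + 236} = - \frac{656}{224} = \left(-656\right) \frac{1}{224} = - \frac{41}{14}$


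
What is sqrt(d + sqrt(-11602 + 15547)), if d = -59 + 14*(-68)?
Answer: sqrt(-1011 + sqrt(3945)) ≈ 30.793*I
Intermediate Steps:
d = -1011 (d = -59 - 952 = -1011)
sqrt(d + sqrt(-11602 + 15547)) = sqrt(-1011 + sqrt(-11602 + 15547)) = sqrt(-1011 + sqrt(3945))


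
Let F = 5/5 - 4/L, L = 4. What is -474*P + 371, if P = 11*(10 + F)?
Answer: -51769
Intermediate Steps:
F = 0 (F = 5/5 - 4/4 = 5*(⅕) - 4*¼ = 1 - 1 = 0)
P = 110 (P = 11*(10 + 0) = 11*10 = 110)
-474*P + 371 = -474*110 + 371 = -52140 + 371 = -51769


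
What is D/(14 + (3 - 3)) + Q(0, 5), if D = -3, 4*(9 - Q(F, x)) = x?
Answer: 211/28 ≈ 7.5357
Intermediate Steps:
Q(F, x) = 9 - x/4
D/(14 + (3 - 3)) + Q(0, 5) = -3/(14 + (3 - 3)) + (9 - ¼*5) = -3/(14 + 0) + (9 - 5/4) = -3/14 + 31/4 = 211/28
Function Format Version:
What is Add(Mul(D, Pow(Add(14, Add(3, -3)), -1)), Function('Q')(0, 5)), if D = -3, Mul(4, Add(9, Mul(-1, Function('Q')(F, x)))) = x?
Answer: Rational(211, 28) ≈ 7.5357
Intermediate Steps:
Function('Q')(F, x) = Add(9, Mul(Rational(-1, 4), x))
Add(Mul(D, Pow(Add(14, Add(3, -3)), -1)), Function('Q')(0, 5)) = Add(Mul(-3, Pow(Add(14, Add(3, -3)), -1)), Add(9, Mul(Rational(-1, 4), 5))) = Add(Mul(-3, Pow(Add(14, 0), -1)), Add(9, Rational(-5, 4))) = Add(Mul(-3, Pow(14, -1)), Rational(31, 4)) = Add(Mul(-3, Rational(1, 14)), Rational(31, 4)) = Add(Rational(-3, 14), Rational(31, 4)) = Rational(211, 28)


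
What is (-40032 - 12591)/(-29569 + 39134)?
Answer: -52623/9565 ≈ -5.5016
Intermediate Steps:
(-40032 - 12591)/(-29569 + 39134) = -52623/9565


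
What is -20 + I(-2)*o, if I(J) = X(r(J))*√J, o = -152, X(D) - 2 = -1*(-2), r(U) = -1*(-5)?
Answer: -20 - 608*I*√2 ≈ -20.0 - 859.84*I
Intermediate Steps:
r(U) = 5
X(D) = 4 (X(D) = 2 - 1*(-2) = 2 + 2 = 4)
I(J) = 4*√J
-20 + I(-2)*o = -20 + (4*√(-2))*(-152) = -20 + (4*(I*√2))*(-152) = -20 + (4*I*√2)*(-152) = -20 - 608*I*√2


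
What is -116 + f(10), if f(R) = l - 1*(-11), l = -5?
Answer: -110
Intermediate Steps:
f(R) = 6 (f(R) = -5 - 1*(-11) = -5 + 11 = 6)
-116 + f(10) = -116 + 6 = -110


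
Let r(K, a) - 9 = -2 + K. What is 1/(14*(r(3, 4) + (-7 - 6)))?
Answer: -1/42 ≈ -0.023810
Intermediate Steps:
r(K, a) = 7 + K (r(K, a) = 9 + (-2 + K) = 7 + K)
1/(14*(r(3, 4) + (-7 - 6))) = 1/(14*((7 + 3) + (-7 - 6))) = 1/(14*(10 - 13)) = 1/(14*(-3)) = 1/(-42) = -1/42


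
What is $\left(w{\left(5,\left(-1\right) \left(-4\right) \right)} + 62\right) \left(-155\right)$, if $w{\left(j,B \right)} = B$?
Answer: $-10230$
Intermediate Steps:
$\left(w{\left(5,\left(-1\right) \left(-4\right) \right)} + 62\right) \left(-155\right) = \left(\left(-1\right) \left(-4\right) + 62\right) \left(-155\right) = \left(4 + 62\right) \left(-155\right) = 66 \left(-155\right) = -10230$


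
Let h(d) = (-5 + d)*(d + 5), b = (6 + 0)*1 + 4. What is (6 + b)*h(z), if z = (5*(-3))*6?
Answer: 129200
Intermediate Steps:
z = -90 (z = -15*6 = -90)
b = 10 (b = 6*1 + 4 = 6 + 4 = 10)
h(d) = (-5 + d)*(5 + d)
(6 + b)*h(z) = (6 + 10)*(-25 + (-90)²) = 16*(-25 + 8100) = 16*8075 = 129200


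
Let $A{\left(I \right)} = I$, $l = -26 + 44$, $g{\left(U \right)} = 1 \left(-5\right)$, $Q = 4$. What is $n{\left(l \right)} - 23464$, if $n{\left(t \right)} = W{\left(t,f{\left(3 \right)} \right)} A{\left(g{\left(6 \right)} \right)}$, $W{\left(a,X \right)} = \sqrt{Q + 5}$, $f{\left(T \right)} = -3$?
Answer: $-23479$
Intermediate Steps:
$W{\left(a,X \right)} = 3$ ($W{\left(a,X \right)} = \sqrt{4 + 5} = \sqrt{9} = 3$)
$g{\left(U \right)} = -5$
$l = 18$
$n{\left(t \right)} = -15$ ($n{\left(t \right)} = 3 \left(-5\right) = -15$)
$n{\left(l \right)} - 23464 = -15 - 23464 = -23479$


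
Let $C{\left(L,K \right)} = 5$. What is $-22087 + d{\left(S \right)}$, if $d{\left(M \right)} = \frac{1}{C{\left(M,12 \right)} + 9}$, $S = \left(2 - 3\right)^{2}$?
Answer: $- \frac{309217}{14} \approx -22087.0$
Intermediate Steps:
$S = 1$ ($S = \left(-1\right)^{2} = 1$)
$d{\left(M \right)} = \frac{1}{14}$ ($d{\left(M \right)} = \frac{1}{5 + 9} = \frac{1}{14}$)
$-22087 + d{\left(S \right)} = -22087 + \frac{1}{14} = - \frac{309217}{14}$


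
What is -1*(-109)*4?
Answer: 436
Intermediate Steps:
-1*(-109)*4 = 109*4 = 436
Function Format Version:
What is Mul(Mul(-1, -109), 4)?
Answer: 436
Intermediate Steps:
Mul(Mul(-1, -109), 4) = Mul(109, 4) = 436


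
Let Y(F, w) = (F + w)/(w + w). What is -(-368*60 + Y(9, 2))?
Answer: 88309/4 ≈ 22077.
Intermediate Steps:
Y(F, w) = (F + w)/(2*w) (Y(F, w) = (F + w)/((2*w)) = (F + w)*(1/(2*w)) = (F + w)/(2*w))
-(-368*60 + Y(9, 2)) = -(-368*60 + (½)*(9 + 2)/2) = -(-22080 + (½)*(½)*11) = -(-22080 + 11/4) = -1*(-88309/4) = 88309/4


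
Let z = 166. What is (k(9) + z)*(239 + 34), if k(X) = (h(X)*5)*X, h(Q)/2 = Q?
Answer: 266448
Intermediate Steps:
h(Q) = 2*Q
k(X) = 10*X² (k(X) = ((2*X)*5)*X = (10*X)*X = 10*X²)
(k(9) + z)*(239 + 34) = (10*9² + 166)*(239 + 34) = (10*81 + 166)*273 = (810 + 166)*273 = 976*273 = 266448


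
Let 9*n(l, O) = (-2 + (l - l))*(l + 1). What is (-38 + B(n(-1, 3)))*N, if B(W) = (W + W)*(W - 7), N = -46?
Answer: 1748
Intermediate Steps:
n(l, O) = -2/9 - 2*l/9 (n(l, O) = ((-2 + (l - l))*(l + 1))/9 = ((-2 + 0)*(1 + l))/9 = (-2*(1 + l))/9 = (-2 - 2*l)/9 = -2/9 - 2*l/9)
B(W) = 2*W*(-7 + W) (B(W) = (2*W)*(-7 + W) = 2*W*(-7 + W))
(-38 + B(n(-1, 3)))*N = (-38 + 2*(-2/9 - 2/9*(-1))*(-7 + (-2/9 - 2/9*(-1))))*(-46) = (-38 + 2*(-2/9 + 2/9)*(-7 + (-2/9 + 2/9)))*(-46) = (-38 + 2*0*(-7 + 0))*(-46) = (-38 + 2*0*(-7))*(-46) = (-38 + 0)*(-46) = -38*(-46) = 1748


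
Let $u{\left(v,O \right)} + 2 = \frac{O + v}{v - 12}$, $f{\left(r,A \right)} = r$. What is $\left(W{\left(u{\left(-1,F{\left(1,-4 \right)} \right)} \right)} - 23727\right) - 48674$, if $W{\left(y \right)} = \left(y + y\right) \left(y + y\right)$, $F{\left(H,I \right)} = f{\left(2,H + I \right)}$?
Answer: $- \frac{12232853}{169} \approx -72384.0$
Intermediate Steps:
$F{\left(H,I \right)} = 2$
$u{\left(v,O \right)} = -2 + \frac{O + v}{-12 + v}$ ($u{\left(v,O \right)} = -2 + \frac{O + v}{v - 12} = -2 + \frac{O + v}{-12 + v}$)
$W{\left(y \right)} = 4 y^{2}$ ($W{\left(y \right)} = 2 y 2 y = 4 y^{2}$)
$\left(W{\left(u{\left(-1,F{\left(1,-4 \right)} \right)} \right)} - 23727\right) - 48674 = \left(4 \left(\frac{24 + 2 - -1}{-12 - 1}\right)^{2} - 23727\right) - 48674 = \left(4 \left(\frac{24 + 2 + 1}{-13}\right)^{2} - 23727\right) - 48674 = \left(4 \left(\left(- \frac{1}{13}\right) 27\right)^{2} - 23727\right) - 48674 = \left(4 \left(- \frac{27}{13}\right)^{2} - 23727\right) - 48674 = \left(4 \cdot \frac{729}{169} - 23727\right) - 48674 = \left(\frac{2916}{169} - 23727\right) - 48674 = - \frac{4006947}{169} - 48674 = - \frac{12232853}{169}$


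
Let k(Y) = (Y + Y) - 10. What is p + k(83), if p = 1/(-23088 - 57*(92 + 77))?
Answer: 5104475/32721 ≈ 156.00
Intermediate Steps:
k(Y) = -10 + 2*Y (k(Y) = 2*Y - 10 = -10 + 2*Y)
p = -1/32721 (p = 1/(-23088 - 57*169) = 1/(-23088 - 9633) = 1/(-32721) = -1/32721 ≈ -3.0561e-5)
p + k(83) = -1/32721 + (-10 + 2*83) = -1/32721 + (-10 + 166) = -1/32721 + 156 = 5104475/32721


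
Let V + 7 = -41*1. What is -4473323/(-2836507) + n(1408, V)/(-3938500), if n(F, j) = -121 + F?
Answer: 17614532050991/11171582819500 ≈ 1.5767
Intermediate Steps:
V = -48 (V = -7 - 41*1 = -7 - 41 = -48)
-4473323/(-2836507) + n(1408, V)/(-3938500) = -4473323/(-2836507) + (-121 + 1408)/(-3938500) = -4473323*(-1/2836507) + 1287*(-1/3938500) = 4473323/2836507 - 1287/3938500 = 17614532050991/11171582819500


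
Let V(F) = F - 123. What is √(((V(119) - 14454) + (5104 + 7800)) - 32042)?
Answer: 2*I*√8399 ≈ 183.29*I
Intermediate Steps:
V(F) = -123 + F
√(((V(119) - 14454) + (5104 + 7800)) - 32042) = √((((-123 + 119) - 14454) + (5104 + 7800)) - 32042) = √(((-4 - 14454) + 12904) - 32042) = √((-14458 + 12904) - 32042) = √(-1554 - 32042) = √(-33596) = 2*I*√8399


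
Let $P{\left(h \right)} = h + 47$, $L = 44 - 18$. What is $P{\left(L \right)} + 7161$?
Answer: $7234$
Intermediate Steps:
$L = 26$
$P{\left(h \right)} = 47 + h$
$P{\left(L \right)} + 7161 = \left(47 + 26\right) + 7161 = 73 + 7161 = 7234$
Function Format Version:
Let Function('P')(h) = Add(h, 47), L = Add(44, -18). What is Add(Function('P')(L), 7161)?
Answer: 7234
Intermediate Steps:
L = 26
Function('P')(h) = Add(47, h)
Add(Function('P')(L), 7161) = Add(Add(47, 26), 7161) = Add(73, 7161) = 7234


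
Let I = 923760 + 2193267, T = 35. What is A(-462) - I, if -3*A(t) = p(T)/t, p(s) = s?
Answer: -617171341/198 ≈ -3.1170e+6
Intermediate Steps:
A(t) = -35/(3*t)
I = 3117027
A(-462) - I = -35/3/(-462) - 1*3117027 = -35/3*(-1/462) - 3117027 = 5/198 - 3117027 = -617171341/198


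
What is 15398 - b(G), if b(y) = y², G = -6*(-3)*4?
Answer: 10214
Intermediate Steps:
G = 72 (G = 18*4 = 72)
15398 - b(G) = 15398 - 1*72² = 15398 - 1*5184 = 15398 - 5184 = 10214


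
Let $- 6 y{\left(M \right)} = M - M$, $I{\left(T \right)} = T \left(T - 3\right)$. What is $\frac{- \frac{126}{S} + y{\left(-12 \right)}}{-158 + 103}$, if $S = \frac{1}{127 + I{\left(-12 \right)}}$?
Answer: $\frac{38682}{55} \approx 703.31$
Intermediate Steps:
$I{\left(T \right)} = T \left(-3 + T\right)$
$y{\left(M \right)} = 0$ ($y{\left(M \right)} = - \frac{M - M}{6} = \left(- \frac{1}{6}\right) 0 = 0$)
$S = \frac{1}{307}$ ($S = \frac{1}{127 - 12 \left(-3 - 12\right)} = \frac{1}{127 - -180} = \frac{1}{127 + 180} = \frac{1}{307} \approx 0.0032573$)
$\frac{- \frac{126}{S} + y{\left(-12 \right)}}{-158 + 103} = \frac{- 126 \frac{1}{\frac{1}{307}} + 0}{-158 + 103} = \frac{\left(-126\right) 307 + 0}{-55} = \left(-38682 + 0\right) \left(- \frac{1}{55}\right) = \left(-38682\right) \left(- \frac{1}{55}\right) = \frac{38682}{55}$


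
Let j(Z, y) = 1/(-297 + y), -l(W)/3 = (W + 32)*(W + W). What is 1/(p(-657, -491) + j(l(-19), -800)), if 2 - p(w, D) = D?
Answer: 1097/540820 ≈ 0.0020284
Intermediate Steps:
p(w, D) = 2 - D
l(W) = -6*W*(32 + W) (l(W) = -3*(W + 32)*(W + W) = -3*(32 + W)*2*W = -6*W*(32 + W))
1/(p(-657, -491) + j(l(-19), -800)) = 1/((2 - 1*(-491)) + 1/(-297 - 800)) = 1/((2 + 491) + 1/(-1097)) = 1/(493 - 1/1097) = 1/(540820/1097) = 1097/540820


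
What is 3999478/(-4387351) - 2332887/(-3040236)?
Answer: -641387628157/4446194151612 ≈ -0.14426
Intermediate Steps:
3999478/(-4387351) - 2332887/(-3040236) = 3999478*(-1/4387351) - 2332887*(-1/3040236) = -3999478/4387351 + 777629/1013412 = -641387628157/4446194151612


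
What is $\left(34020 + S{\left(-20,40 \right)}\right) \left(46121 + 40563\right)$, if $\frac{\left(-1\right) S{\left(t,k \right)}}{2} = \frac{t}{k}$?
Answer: $2949076364$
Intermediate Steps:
$S{\left(t,k \right)} = - \frac{2 t}{k}$ ($S{\left(t,k \right)} = - 2 \frac{t}{k} = - \frac{2 t}{k}$)
$\left(34020 + S{\left(-20,40 \right)}\right) \left(46121 + 40563\right) = \left(34020 - - \frac{40}{40}\right) \left(46121 + 40563\right) = \left(34020 - \left(-40\right) \frac{1}{40}\right) 86684 = \left(34020 + 1\right) 86684 = 34021 \cdot 86684 = 2949076364$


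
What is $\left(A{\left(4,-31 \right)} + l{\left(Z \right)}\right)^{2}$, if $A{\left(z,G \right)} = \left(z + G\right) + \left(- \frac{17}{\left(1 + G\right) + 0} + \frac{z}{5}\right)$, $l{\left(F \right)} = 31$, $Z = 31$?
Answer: $\frac{25921}{900} \approx 28.801$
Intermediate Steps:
$A{\left(z,G \right)} = G - \frac{17}{1 + G} + \frac{6 z}{5}$ ($A{\left(z,G \right)} = \left(G + z\right) + \left(- \frac{17}{1 + G} + z \frac{1}{5}\right) = \left(G + z\right) + \left(- \frac{17}{1 + G} + \frac{z}{5}\right) = G - \frac{17}{1 + G} + \frac{6 z}{5}$)
$\left(A{\left(4,-31 \right)} + l{\left(Z \right)}\right)^{2} = \left(\frac{-17 - 31 + \left(-31\right)^{2} + \frac{6}{5} \cdot 4 + \frac{6}{5} \left(-31\right) 4}{1 - 31} + 31\right)^{2} = \left(\frac{-17 - 31 + 961 + \frac{24}{5} - \frac{744}{5}}{-30} + 31\right)^{2} = \left(\left(- \frac{1}{30}\right) 769 + 31\right)^{2} = \left(- \frac{769}{30} + 31\right)^{2} = \left(\frac{161}{30}\right)^{2} = \frac{25921}{900}$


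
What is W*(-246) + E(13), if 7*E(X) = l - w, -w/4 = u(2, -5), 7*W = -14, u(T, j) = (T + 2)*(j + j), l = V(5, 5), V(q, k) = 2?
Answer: 3286/7 ≈ 469.43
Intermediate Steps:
l = 2
u(T, j) = 2*j*(2 + T) (u(T, j) = (2 + T)*(2*j) = 2*j*(2 + T))
W = -2 (W = (⅐)*(-14) = -2)
w = 160 (w = -8*(-5)*(2 + 2) = -8*(-5)*4 = -4*(-40) = 160)
E(X) = -158/7 (E(X) = (2 - 1*160)/7 = (2 - 160)/7 = (⅐)*(-158) = -158/7)
W*(-246) + E(13) = -2*(-246) - 158/7 = 492 - 158/7 = 3286/7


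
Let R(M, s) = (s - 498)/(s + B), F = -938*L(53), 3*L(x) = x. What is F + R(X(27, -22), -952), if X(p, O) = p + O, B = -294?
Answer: -30969647/1869 ≈ -16570.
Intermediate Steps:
L(x) = x/3
X(p, O) = O + p
F = -49714/3 (F = -938*53/3 = -49714/3 ≈ -16571.)
R(M, s) = (-498 + s)/(-294 + s) (R(M, s) = (s - 498)/(s - 294) = (-498 + s)/(-294 + s))
F + R(X(27, -22), -952) = -49714/3 + (-498 - 952)/(-294 - 952) = -49714/3 - 1450/(-1246) = -49714/3 - 1/1246*(-1450) = -49714/3 + 725/623 = -30969647/1869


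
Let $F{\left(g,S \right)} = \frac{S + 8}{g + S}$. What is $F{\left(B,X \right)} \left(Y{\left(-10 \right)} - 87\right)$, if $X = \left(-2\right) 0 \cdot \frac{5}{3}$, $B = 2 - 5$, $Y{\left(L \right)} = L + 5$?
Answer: $\frac{736}{3} \approx 245.33$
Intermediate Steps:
$Y{\left(L \right)} = 5 + L$
$B = -3$
$X = 0$ ($X = 0 \cdot 5 \cdot \frac{1}{3} = 0 \cdot \frac{5}{3} = 0$)
$F{\left(g,S \right)} = \frac{8 + S}{S + g}$
$F{\left(B,X \right)} \left(Y{\left(-10 \right)} - 87\right) = \frac{8 + 0}{0 - 3} \left(\left(5 - 10\right) - 87\right) = \frac{1}{-3} \cdot 8 \left(-5 - 87\right) = \left(- \frac{1}{3}\right) 8 \left(-92\right) = \left(- \frac{8}{3}\right) \left(-92\right) = \frac{736}{3}$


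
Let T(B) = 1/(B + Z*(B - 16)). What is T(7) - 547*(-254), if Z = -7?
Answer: 9725661/70 ≈ 1.3894e+5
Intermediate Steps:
T(B) = 1/(112 - 6*B) (T(B) = 1/(B - 7*(B - 16)) = 1/(B - 7*(-16 + B)) = 1/(B + (112 - 7*B)) = 1/(112 - 6*B))
T(7) - 547*(-254) = 1/(2*(56 - 3*7)) - 547*(-254) = 1/(2*(56 - 21)) + 138938 = (½)/35 + 138938 = (½)*(1/35) + 138938 = 1/70 + 138938 = 9725661/70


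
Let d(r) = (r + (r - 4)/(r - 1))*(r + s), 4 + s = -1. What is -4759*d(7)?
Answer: -71385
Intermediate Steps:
s = -5 (s = -4 - 1 = -5)
d(r) = (-5 + r)*(r + (-4 + r)/(-1 + r)) (d(r) = (r + (r - 4)/(r - 1))*(r - 5) = (r + (-4 + r)/(-1 + r))*(-5 + r) = (-5 + r)*(r + (-4 + r)/(-1 + r)))
-4759*d(7) = -4759*(20 + 7³ - 5*7² - 4*7)/(-1 + 7) = -4759*(20 + 343 - 5*49 - 28)/6 = -4759*(20 + 343 - 245 - 28)/6 = -4759*90/6 = -4759*15 = -71385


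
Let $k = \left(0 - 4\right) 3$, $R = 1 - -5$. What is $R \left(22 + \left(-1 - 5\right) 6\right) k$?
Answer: $1008$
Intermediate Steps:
$R = 6$ ($R = 1 + 5 = 6$)
$k = -12$ ($k = \left(-4\right) 3 = -12$)
$R \left(22 + \left(-1 - 5\right) 6\right) k = 6 \left(22 + \left(-1 - 5\right) 6\right) \left(-12\right) = 6 \left(22 - 36\right) \left(-12\right) = 6 \left(-14\right) \left(-12\right) = \left(-84\right) \left(-12\right) = 1008$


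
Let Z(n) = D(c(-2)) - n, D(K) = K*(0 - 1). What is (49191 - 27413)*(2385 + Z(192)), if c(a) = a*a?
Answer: 47672042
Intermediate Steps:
c(a) = a²
D(K) = -K (D(K) = K*(-1) = -K)
Z(n) = -4 - n (Z(n) = -1*(-2)² - n = -1*4 - n = -4 - n)
(49191 - 27413)*(2385 + Z(192)) = (49191 - 27413)*(2385 + (-4 - 1*192)) = 21778*(2385 + (-4 - 192)) = 21778*(2385 - 196) = 21778*2189 = 47672042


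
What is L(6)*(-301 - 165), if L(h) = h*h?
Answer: -16776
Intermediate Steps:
L(h) = h**2
L(6)*(-301 - 165) = 6**2*(-301 - 165) = 36*(-466) = -16776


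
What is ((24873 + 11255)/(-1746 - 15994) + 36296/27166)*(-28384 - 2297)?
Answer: 1294593262956/60240605 ≈ 21490.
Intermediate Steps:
((24873 + 11255)/(-1746 - 15994) + 36296/27166)*(-28384 - 2297) = (36128/(-17740) + 36296*(1/27166))*(-30681) = (36128*(-1/17740) + 18148/13583)*(-30681) = (-9032/4435 + 18148/13583)*(-30681) = -42195276/60240605*(-30681) = 1294593262956/60240605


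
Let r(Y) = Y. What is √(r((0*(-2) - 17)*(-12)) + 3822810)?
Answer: √3823014 ≈ 1955.3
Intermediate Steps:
√(r((0*(-2) - 17)*(-12)) + 3822810) = √((0*(-2) - 17)*(-12) + 3822810) = √((0 - 17)*(-12) + 3822810) = √(-17*(-12) + 3822810) = √(204 + 3822810) = √3823014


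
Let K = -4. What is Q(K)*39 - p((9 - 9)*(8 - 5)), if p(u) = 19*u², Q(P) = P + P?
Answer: -312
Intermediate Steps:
Q(P) = 2*P
Q(K)*39 - p((9 - 9)*(8 - 5)) = (2*(-4))*39 - 19*((9 - 9)*(8 - 5))² = -8*39 - 19*(0*3)² = -312 - 19*0² = -312 - 19*0 = -312 - 1*0 = -312 + 0 = -312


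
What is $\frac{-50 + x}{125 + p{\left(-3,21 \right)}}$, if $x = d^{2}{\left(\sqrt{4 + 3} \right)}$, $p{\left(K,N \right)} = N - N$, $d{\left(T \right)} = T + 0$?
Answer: $- \frac{43}{125} \approx -0.344$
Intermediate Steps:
$d{\left(T \right)} = T$
$p{\left(K,N \right)} = 0$
$x = 7$ ($x = \left(\sqrt{4 + 3}\right)^{2} = \left(\sqrt{7}\right)^{2} = 7$)
$\frac{-50 + x}{125 + p{\left(-3,21 \right)}} = \frac{-50 + 7}{125 + 0} = - \frac{43}{125}$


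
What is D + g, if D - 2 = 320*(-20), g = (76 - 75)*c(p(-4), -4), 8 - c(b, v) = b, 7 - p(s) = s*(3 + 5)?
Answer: -6429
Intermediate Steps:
p(s) = 7 - 8*s (p(s) = 7 - s*(3 + 5) = 7 - s*8 = 7 - 8*s)
c(b, v) = 8 - b
g = -31 (g = (76 - 75)*(8 - (7 - 8*(-4))) = 1*(8 - (7 + 32)) = 1*(8 - 1*39) = 1*(8 - 39) = 1*(-31) = -31)
D = -6398 (D = 2 + 320*(-20) = 2 - 6400 = -6398)
D + g = -6398 - 31 = -6429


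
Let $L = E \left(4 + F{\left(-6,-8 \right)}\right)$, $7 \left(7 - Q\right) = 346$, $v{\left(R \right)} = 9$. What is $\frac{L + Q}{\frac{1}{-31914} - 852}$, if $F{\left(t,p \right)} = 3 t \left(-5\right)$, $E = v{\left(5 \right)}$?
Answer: $- \frac{179516250}{190335103} \approx -0.94316$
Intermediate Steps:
$E = 9$
$F{\left(t,p \right)} = - 15 t$
$Q = - \frac{297}{7}$ ($Q = 7 - \frac{346}{7} = - \frac{297}{7} \approx -42.429$)
$L = 846$ ($L = 9 \left(4 - -90\right) = 9 \left(4 + 90\right) = 9 \cdot 94 = 846$)
$\frac{L + Q}{\frac{1}{-31914} - 852} = \frac{846 - \frac{297}{7}}{\frac{1}{-31914} - 852} = \frac{5625}{7 \left(- \frac{1}{31914} - 852\right)} = \frac{5625}{7 \left(- \frac{27190729}{31914}\right)} = \frac{5625}{7} \left(- \frac{31914}{27190729}\right) = - \frac{179516250}{190335103}$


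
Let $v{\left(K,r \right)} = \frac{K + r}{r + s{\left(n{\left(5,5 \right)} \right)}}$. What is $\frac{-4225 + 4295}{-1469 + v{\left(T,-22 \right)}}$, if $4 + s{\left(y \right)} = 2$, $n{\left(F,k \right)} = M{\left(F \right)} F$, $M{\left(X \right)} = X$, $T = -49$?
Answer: $- \frac{336}{7037} \approx -0.047748$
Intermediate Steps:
$n{\left(F,k \right)} = F^{2}$ ($n{\left(F,k \right)} = F F = F^{2}$)
$s{\left(y \right)} = -2$ ($s{\left(y \right)} = -4 + 2 = -2$)
$v{\left(K,r \right)} = \frac{K + r}{-2 + r}$ ($v{\left(K,r \right)} = \frac{K + r}{r - 2} = \frac{K + r}{-2 + r}$)
$\frac{-4225 + 4295}{-1469 + v{\left(T,-22 \right)}} = \frac{-4225 + 4295}{-1469 + \frac{-49 - 22}{-2 - 22}} = \frac{70}{-1469 + \frac{1}{-24} \left(-71\right)} = \frac{70}{-1469 - - \frac{71}{24}} = \frac{70}{-1469 + \frac{71}{24}} = \frac{70}{- \frac{35185}{24}} = 70 \left(- \frac{24}{35185}\right) = - \frac{336}{7037}$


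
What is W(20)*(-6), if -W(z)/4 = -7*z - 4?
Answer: -3456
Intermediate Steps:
W(z) = 16 + 28*z (W(z) = -4*(-7*z - 4) = -4*(-4 - 7*z) = 16 + 28*z)
W(20)*(-6) = (16 + 28*20)*(-6) = (16 + 560)*(-6) = 576*(-6) = -3456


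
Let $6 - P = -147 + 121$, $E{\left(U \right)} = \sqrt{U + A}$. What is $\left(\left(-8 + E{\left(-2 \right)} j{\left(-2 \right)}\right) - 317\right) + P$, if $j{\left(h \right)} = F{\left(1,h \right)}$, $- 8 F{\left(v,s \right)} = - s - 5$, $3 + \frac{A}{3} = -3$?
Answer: $-293 + \frac{3 i \sqrt{5}}{4} \approx -293.0 + 1.6771 i$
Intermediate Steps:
$A = -18$ ($A = -9 + 3 \left(-3\right) = -9 - 9 = -18$)
$F{\left(v,s \right)} = \frac{5}{8} + \frac{s}{8}$ ($F{\left(v,s \right)} = - \frac{- s - 5}{8} = - \frac{-5 - s}{8} = \frac{5}{8} + \frac{s}{8}$)
$j{\left(h \right)} = \frac{5}{8} + \frac{h}{8}$
$E{\left(U \right)} = \sqrt{-18 + U}$ ($E{\left(U \right)} = \sqrt{U - 18} = \sqrt{-18 + U}$)
$P = 32$ ($P = 6 - \left(-147 + 121\right) = 6 - -26 = 6 + 26 = 32$)
$\left(\left(-8 + E{\left(-2 \right)} j{\left(-2 \right)}\right) - 317\right) + P = \left(\left(-8 + \sqrt{-18 - 2} \left(\frac{5}{8} + \frac{1}{8} \left(-2\right)\right)\right) - 317\right) + 32 = \left(\left(-8 + \sqrt{-20} \left(\frac{5}{8} - \frac{1}{4}\right)\right) - 317\right) + 32 = \left(\left(-8 + 2 i \sqrt{5} \cdot \frac{3}{8}\right) - 317\right) + 32 = \left(\left(-8 + \frac{3 i \sqrt{5}}{4}\right) - 317\right) + 32 = \left(-325 + \frac{3 i \sqrt{5}}{4}\right) + 32 = -293 + \frac{3 i \sqrt{5}}{4}$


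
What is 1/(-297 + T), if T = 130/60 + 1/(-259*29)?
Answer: -45066/13286965 ≈ -0.0033917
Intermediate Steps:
T = 97637/45066 (T = 130*(1/60) - 1/259*1/29 = 13/6 - 1/7511 = 97637/45066 ≈ 2.1665)
1/(-297 + T) = 1/(-297 + 97637/45066) = 1/(-13286965/45066) = -45066/13286965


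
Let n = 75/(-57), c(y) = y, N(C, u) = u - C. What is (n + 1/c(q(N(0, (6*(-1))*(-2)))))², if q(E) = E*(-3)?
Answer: 844561/467856 ≈ 1.8052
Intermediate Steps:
q(E) = -3*E
n = -25/19 (n = 75*(-1/57) = -25/19 ≈ -1.3158)
(n + 1/c(q(N(0, (6*(-1))*(-2)))))² = (-25/19 + 1/(-3*((6*(-1))*(-2) - 1*0)))² = (-25/19 + 1/(-3*(-6*(-2) + 0)))² = (-25/19 + 1/(-3*(12 + 0)))² = (-25/19 + 1/(-3*12))² = (-25/19 + 1/(-36))² = (-25/19 - 1/36)² = (-919/684)² = 844561/467856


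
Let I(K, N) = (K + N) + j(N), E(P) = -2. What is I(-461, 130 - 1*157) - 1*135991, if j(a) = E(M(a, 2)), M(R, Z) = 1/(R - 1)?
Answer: -136481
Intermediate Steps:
M(R, Z) = 1/(-1 + R)
j(a) = -2
I(K, N) = -2 + K + N (I(K, N) = (K + N) - 2 = -2 + K + N)
I(-461, 130 - 1*157) - 1*135991 = (-2 - 461 + (130 - 1*157)) - 1*135991 = (-2 - 461 + (130 - 157)) - 135991 = (-2 - 461 - 27) - 135991 = -490 - 135991 = -136481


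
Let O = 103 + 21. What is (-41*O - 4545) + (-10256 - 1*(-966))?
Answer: -18919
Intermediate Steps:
O = 124
(-41*O - 4545) + (-10256 - 1*(-966)) = (-41*124 - 4545) + (-10256 - 1*(-966)) = (-5084 - 4545) + (-10256 + 966) = -9629 - 9290 = -18919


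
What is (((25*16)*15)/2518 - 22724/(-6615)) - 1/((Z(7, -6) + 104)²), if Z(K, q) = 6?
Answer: 117258263063/20154449700 ≈ 5.8180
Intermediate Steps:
(((25*16)*15)/2518 - 22724/(-6615)) - 1/((Z(7, -6) + 104)²) = (((25*16)*15)/2518 - 22724/(-6615)) - 1/((6 + 104)²) = ((400*15)*(1/2518) - 22724*(-1/6615)) - 1/(110²) = (6000*(1/2518) + 22724/6615) - 1/12100 = (3000/1259 + 22724/6615) - 1*1/12100 = 48454516/8328285 - 1/12100 = 117258263063/20154449700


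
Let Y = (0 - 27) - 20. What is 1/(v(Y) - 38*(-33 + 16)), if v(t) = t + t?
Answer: 1/552 ≈ 0.0018116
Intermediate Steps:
Y = -47 (Y = -27 - 20 = -47)
v(t) = 2*t
1/(v(Y) - 38*(-33 + 16)) = 1/(2*(-47) - 38*(-33 + 16)) = 1/(-94 - 38*(-17)) = 1/(-94 + 646) = 1/552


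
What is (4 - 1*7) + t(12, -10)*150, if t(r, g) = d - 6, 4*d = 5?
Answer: -1431/2 ≈ -715.50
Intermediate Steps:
d = 5/4 (d = (¼)*5 = 5/4 ≈ 1.2500)
t(r, g) = -19/4 (t(r, g) = 5/4 - 6 = -19/4)
(4 - 1*7) + t(12, -10)*150 = (4 - 1*7) - 19/4*150 = (4 - 7) - 1425/2 = -3 - 1425/2 = -1431/2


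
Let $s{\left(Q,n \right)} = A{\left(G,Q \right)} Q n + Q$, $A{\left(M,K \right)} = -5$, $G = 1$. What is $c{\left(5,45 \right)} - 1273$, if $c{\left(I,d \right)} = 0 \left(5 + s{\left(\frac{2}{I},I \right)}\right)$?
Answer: $-1273$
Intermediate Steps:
$s{\left(Q,n \right)} = Q - 5 Q n$ ($s{\left(Q,n \right)} = - 5 Q n + Q = Q - 5 Q n$)
$c{\left(I,d \right)} = 0$ ($c{\left(I,d \right)} = 0 \left(5 + \frac{2}{I} \left(1 - 5 I\right)\right) = 0 \left(5 + \frac{2 \left(1 - 5 I\right)}{I}\right) = 0$)
$c{\left(5,45 \right)} - 1273 = 0 - 1273 = -1273$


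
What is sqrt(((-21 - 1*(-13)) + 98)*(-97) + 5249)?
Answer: 59*I ≈ 59.0*I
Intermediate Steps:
sqrt(((-21 - 1*(-13)) + 98)*(-97) + 5249) = sqrt(((-21 + 13) + 98)*(-97) + 5249) = sqrt((-8 + 98)*(-97) + 5249) = sqrt(90*(-97) + 5249) = sqrt(-8730 + 5249) = sqrt(-3481) = 59*I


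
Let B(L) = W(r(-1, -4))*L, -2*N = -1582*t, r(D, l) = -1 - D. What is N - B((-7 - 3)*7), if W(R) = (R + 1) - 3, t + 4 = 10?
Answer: 4606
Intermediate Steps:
t = 6 (t = -4 + 10 = 6)
W(R) = -2 + R (W(R) = (1 + R) - 3 = -2 + R)
N = 4746 (N = -(-791)*6 = -½*(-9492) = 4746)
B(L) = -2*L (B(L) = (-2 + (-1 - 1*(-1)))*L = (-2 + (-1 + 1))*L = (-2 + 0)*L = -2*L)
N - B((-7 - 3)*7) = 4746 - (-2)*(-7 - 3)*7 = 4746 - (-2)*(-10*7) = 4746 - (-2)*(-70) = 4746 - 1*140 = 4746 - 140 = 4606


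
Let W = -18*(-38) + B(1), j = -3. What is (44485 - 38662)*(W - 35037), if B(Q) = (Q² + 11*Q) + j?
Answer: -199985112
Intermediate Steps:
B(Q) = -3 + Q² + 11*Q (B(Q) = (Q² + 11*Q) - 3 = -3 + Q² + 11*Q)
W = 693 (W = -18*(-38) + (-3 + 1² + 11*1) = 684 + (-3 + 1 + 11) = 684 + 9 = 693)
(44485 - 38662)*(W - 35037) = (44485 - 38662)*(693 - 35037) = 5823*(-34344) = -199985112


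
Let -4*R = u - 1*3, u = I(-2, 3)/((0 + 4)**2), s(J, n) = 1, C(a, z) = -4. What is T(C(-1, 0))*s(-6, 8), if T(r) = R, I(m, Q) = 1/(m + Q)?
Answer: 47/64 ≈ 0.73438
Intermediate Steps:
I(m, Q) = 1/(Q + m)
u = 1/16 (u = 1/((3 - 2)*((0 + 4)**2)) = 1/(1*(4**2)) = 1/16 ≈ 0.062500)
R = 47/64 (R = -(1/16 - 1*3)/4 = -(1/16 - 3)/4 = -1/4*(-47/16) = 47/64 ≈ 0.73438)
T(r) = 47/64
T(C(-1, 0))*s(-6, 8) = (47/64)*1 = 47/64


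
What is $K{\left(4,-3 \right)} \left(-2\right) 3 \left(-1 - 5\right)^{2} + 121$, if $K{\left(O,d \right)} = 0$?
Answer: $121$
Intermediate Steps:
$K{\left(4,-3 \right)} \left(-2\right) 3 \left(-1 - 5\right)^{2} + 121 = 0 \left(-2\right) 3 \left(-1 - 5\right)^{2} + 121 = 0 \cdot 3 \left(-6\right)^{2} + 121 = 0 \cdot 36 + 121 = 0 + 121 = 121$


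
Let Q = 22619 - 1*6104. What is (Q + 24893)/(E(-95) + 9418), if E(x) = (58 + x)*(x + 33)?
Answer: 647/183 ≈ 3.5355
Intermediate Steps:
E(x) = (33 + x)*(58 + x) (E(x) = (58 + x)*(33 + x) = (33 + x)*(58 + x))
Q = 16515 (Q = 22619 - 6104 = 16515)
(Q + 24893)/(E(-95) + 9418) = (16515 + 24893)/((1914 + (-95)² + 91*(-95)) + 9418) = 41408/((1914 + 9025 - 8645) + 9418) = 41408/(2294 + 9418) = 41408/11712 = 41408*(1/11712) = 647/183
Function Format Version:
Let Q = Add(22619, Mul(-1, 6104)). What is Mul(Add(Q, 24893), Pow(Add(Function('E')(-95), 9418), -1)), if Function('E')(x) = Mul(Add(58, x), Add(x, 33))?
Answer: Rational(647, 183) ≈ 3.5355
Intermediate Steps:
Function('E')(x) = Mul(Add(33, x), Add(58, x)) (Function('E')(x) = Mul(Add(58, x), Add(33, x)) = Mul(Add(33, x), Add(58, x)))
Q = 16515 (Q = Add(22619, -6104) = 16515)
Mul(Add(Q, 24893), Pow(Add(Function('E')(-95), 9418), -1)) = Mul(Add(16515, 24893), Pow(Add(Add(1914, Pow(-95, 2), Mul(91, -95)), 9418), -1)) = Mul(41408, Pow(Add(Add(1914, 9025, -8645), 9418), -1)) = Mul(41408, Pow(Add(2294, 9418), -1)) = Mul(41408, Pow(11712, -1)) = Mul(41408, Rational(1, 11712)) = Rational(647, 183)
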